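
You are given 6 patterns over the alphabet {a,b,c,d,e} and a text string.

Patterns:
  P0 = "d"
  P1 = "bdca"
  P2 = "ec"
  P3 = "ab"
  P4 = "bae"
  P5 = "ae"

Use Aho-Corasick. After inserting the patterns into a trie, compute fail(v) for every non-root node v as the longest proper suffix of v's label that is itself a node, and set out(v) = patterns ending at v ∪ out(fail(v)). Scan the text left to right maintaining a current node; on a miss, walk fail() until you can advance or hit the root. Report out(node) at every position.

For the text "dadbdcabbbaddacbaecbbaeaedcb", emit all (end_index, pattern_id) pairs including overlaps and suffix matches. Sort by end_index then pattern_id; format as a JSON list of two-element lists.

Construct AC machine:
Trie (insert patterns):
  0='ε' goto a→8 b→2 d→1 e→6
  1='d' goto ·  [P0 ends]
  2='b' goto a→10 d→3
  3='bd' goto c→4
  4='bdc' goto a→5
  5='bdca' goto ·  [P1 ends]
  6='e' goto c→7
  7='ec' goto ·  [P2 ends]
  8='a' goto b→9 e→12
  9='ab' goto ·  [P3 ends]
  10='ba' goto e→11
  11='bae' goto ·  [P4 ends]
  12='ae' goto ·  [P5 ends]

Failure links (BFS by depth):
  fail(1) 'd': from fail(0)=0 chase 'd': 0 ⇒ 0;  out={0}∪out(0)={0}
  fail(2) 'b': from fail(0)=0 chase 'b': 0 ⇒ 0;  out=∅∪out(0)=∅
  fail(6) 'e': from fail(0)=0 chase 'e': 0 ⇒ 0;  out=∅∪out(0)=∅
  fail(8) 'a': from fail(0)=0 chase 'a': 0 ⇒ 0;  out=∅∪out(0)=∅
  fail(3) 'bd': from fail(2)=0 chase 'd': 0 ⇒ 1;  out=∅∪out(1)={0}
  fail(7) 'ec': from fail(6)=0 chase 'c': 0 ⇒ 0;  out={2}∪out(0)={2}
  fail(9) 'ab': from fail(8)=0 chase 'b': 0 ⇒ 2;  out={3}∪out(2)={3}
  fail(10) 'ba': from fail(2)=0 chase 'a': 0 ⇒ 8;  out=∅∪out(8)=∅
  fail(12) 'ae': from fail(8)=0 chase 'e': 0 ⇒ 6;  out={5}∪out(6)={5}
  fail(4) 'bdc': from fail(3)=1 chase 'c': 1→0 ⇒ 0;  out=∅∪out(0)=∅
  fail(11) 'bae': from fail(10)=8 chase 'e': 8 ⇒ 12;  out={4}∪out(12)={4,5}
  fail(5) 'bdca': from fail(4)=0 chase 'a': 0 ⇒ 8;  out={1}∪out(8)={1}

Run:
pos 0 'd': at 1  → match P0@[0:0]
pos 1 'a': at 8 (fail-walked)
pos 2 'd': at 1 (fail-walked)  → match P0@[2:2]
pos 3 'b': at 2 (fail-walked)
pos 4 'd': at 3  → match P0@[4:4]
pos 5 'c': at 4
pos 6 'a': at 5  → match P1@[3:6]
pos 7 'b': at 9 (fail-walked)  → match P3@[6:7]
pos 8 'b': at 2 (fail-walked)
pos 9 'b': at 2 (fail-walked)
pos 10 'a': at 10
pos 11 'd': at 1 (fail-walked)  → match P0@[11:11]
pos 12 'd': at 1 (fail-walked)  → match P0@[12:12]
pos 13 'a': at 8 (fail-walked)
pos 14 'c': at 0 (fail-walked)
pos 15 'b': at 2
pos 16 'a': at 10
pos 17 'e': at 11  → match P4@[15:17],P5@[16:17]
pos 18 'c': at 7 (fail-walked)  → match P2@[17:18]
pos 19 'b': at 2 (fail-walked)
pos 20 'b': at 2 (fail-walked)
pos 21 'a': at 10
pos 22 'e': at 11  → match P4@[20:22],P5@[21:22]
pos 23 'a': at 8 (fail-walked)
pos 24 'e': at 12  → match P5@[23:24]
pos 25 'd': at 1 (fail-walked)  → match P0@[25:25]
pos 26 'c': at 0 (fail-walked)
pos 27 'b': at 2

Matches: [[0,0],[2,0],[4,0],[6,1],[7,3],[11,0],[12,0],[17,4],[17,5],[18,2],[22,4],[22,5],[24,5],[25,0]]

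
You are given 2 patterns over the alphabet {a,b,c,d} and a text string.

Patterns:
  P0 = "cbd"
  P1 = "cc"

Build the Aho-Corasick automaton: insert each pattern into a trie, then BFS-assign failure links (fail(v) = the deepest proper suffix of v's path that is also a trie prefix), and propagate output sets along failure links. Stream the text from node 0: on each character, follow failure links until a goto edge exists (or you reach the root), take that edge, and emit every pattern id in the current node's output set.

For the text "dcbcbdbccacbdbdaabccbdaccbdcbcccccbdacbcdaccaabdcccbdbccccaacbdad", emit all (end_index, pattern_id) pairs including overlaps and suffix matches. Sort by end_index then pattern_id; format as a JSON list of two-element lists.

Build:
Trie nodes:
  n0 'ε': c→1
  n1 'c': b→2 c→4
  n2 'cb': d→3
  n3 'cbd': ·  ←P0
  n4 'cc': ·  ←P1

BFS fail/out derivation:
  fail(1) 'c': from fail(0)=0 chase 'c': 0 ⇒ 0;  out=∅∪out(0)=∅
  fail(2) 'cb': from fail(1)=0 chase 'b': 0 ⇒ 0;  out=∅∪out(0)=∅
  fail(4) 'cc': from fail(1)=0 chase 'c': 0 ⇒ 1;  out={1}∪out(1)={1}
  fail(3) 'cbd': from fail(2)=0 chase 'd': 0 ⇒ 0;  out={0}∪out(0)={0}

Text stream:
[0] read 'd'  n0⇒n0
[1] read 'c'  n0⇒n1
[2] read 'b'  n1⇒n2
[3] read 'c'  n2⇒n1 ·f
[4] read 'b'  n1⇒n2
[5] read 'd'  n2⇒n3  emit P0@[3:5]
[6] read 'b'  n3⇒n0 ·f
[7] read 'c'  n0⇒n1
[8] read 'c'  n1⇒n4  emit P1@[7:8]
[9] read 'a'  n4⇒n0 ·f
[10] read 'c'  n0⇒n1
[11] read 'b'  n1⇒n2
[12] read 'd'  n2⇒n3  emit P0@[10:12]
[13] read 'b'  n3⇒n0 ·f
[14] read 'd'  n0⇒n0
[15] read 'a'  n0⇒n0
[16] read 'a'  n0⇒n0
[17] read 'b'  n0⇒n0
[18] read 'c'  n0⇒n1
[19] read 'c'  n1⇒n4  emit P1@[18:19]
[20] read 'b'  n4⇒n2 ·f
[21] read 'd'  n2⇒n3  emit P0@[19:21]
[22] read 'a'  n3⇒n0 ·f
[23] read 'c'  n0⇒n1
[24] read 'c'  n1⇒n4  emit P1@[23:24]
[25] read 'b'  n4⇒n2 ·f
[26] read 'd'  n2⇒n3  emit P0@[24:26]
[27] read 'c'  n3⇒n1 ·f
[28] read 'b'  n1⇒n2
[29] read 'c'  n2⇒n1 ·f
[30] read 'c'  n1⇒n4  emit P1@[29:30]
[31] read 'c'  n4⇒n4 ·f  emit P1@[30:31]
[32] read 'c'  n4⇒n4 ·f  emit P1@[31:32]
[33] read 'c'  n4⇒n4 ·f  emit P1@[32:33]
[34] read 'b'  n4⇒n2 ·f
[35] read 'd'  n2⇒n3  emit P0@[33:35]
[36] read 'a'  n3⇒n0 ·f
[37] read 'c'  n0⇒n1
[38] read 'b'  n1⇒n2
[39] read 'c'  n2⇒n1 ·f
[40] read 'd'  n1⇒n0 ·f
[41] read 'a'  n0⇒n0
[42] read 'c'  n0⇒n1
[43] read 'c'  n1⇒n4  emit P1@[42:43]
[44] read 'a'  n4⇒n0 ·f
[45] read 'a'  n0⇒n0
[46] read 'b'  n0⇒n0
[47] read 'd'  n0⇒n0
[48] read 'c'  n0⇒n1
[49] read 'c'  n1⇒n4  emit P1@[48:49]
[50] read 'c'  n4⇒n4 ·f  emit P1@[49:50]
[51] read 'b'  n4⇒n2 ·f
[52] read 'd'  n2⇒n3  emit P0@[50:52]
[53] read 'b'  n3⇒n0 ·f
[54] read 'c'  n0⇒n1
[55] read 'c'  n1⇒n4  emit P1@[54:55]
[56] read 'c'  n4⇒n4 ·f  emit P1@[55:56]
[57] read 'c'  n4⇒n4 ·f  emit P1@[56:57]
[58] read 'a'  n4⇒n0 ·f
[59] read 'a'  n0⇒n0
[60] read 'c'  n0⇒n1
[61] read 'b'  n1⇒n2
[62] read 'd'  n2⇒n3  emit P0@[60:62]
[63] read 'a'  n3⇒n0 ·f
[64] read 'd'  n0⇒n0

Matches: [[5,0],[8,1],[12,0],[19,1],[21,0],[24,1],[26,0],[30,1],[31,1],[32,1],[33,1],[35,0],[43,1],[49,1],[50,1],[52,0],[55,1],[56,1],[57,1],[62,0]]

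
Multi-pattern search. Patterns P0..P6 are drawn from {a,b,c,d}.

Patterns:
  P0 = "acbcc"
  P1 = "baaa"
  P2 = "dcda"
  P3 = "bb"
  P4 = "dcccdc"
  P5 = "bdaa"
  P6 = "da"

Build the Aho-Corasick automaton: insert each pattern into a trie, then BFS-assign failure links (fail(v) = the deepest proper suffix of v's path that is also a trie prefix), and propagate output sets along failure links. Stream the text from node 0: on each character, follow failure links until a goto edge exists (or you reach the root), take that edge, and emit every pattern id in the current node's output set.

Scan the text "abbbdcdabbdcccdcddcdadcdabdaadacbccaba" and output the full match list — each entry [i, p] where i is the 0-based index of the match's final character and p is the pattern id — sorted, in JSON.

Construct AC machine:
Trie (insert patterns):
  n0 'ε': a→1 b→6 d→10
  n1 'a': c→2
  n2 'ac': b→3
  n3 'acb': c→4
  n4 'acbc': c→5
  n5 'acbcc': ·  ←P0
  n6 'b': a→7 b→14 d→19
  n7 'ba': a→8
  n8 'baa': a→9
  n9 'baaa': ·  ←P1
  n10 'd': a→22 c→11
  n11 'dc': c→15 d→12
  n12 'dcd': a→13
  n13 'dcda': ·  ←P2
  n14 'bb': ·  ←P3
  n15 'dcc': c→16
  n16 'dccc': d→17
  n17 'dcccd': c→18
  n18 'dcccdc': ·  ←P4
  n19 'bd': a→20
  n20 'bda': a→21
  n21 'bdaa': ·  ←P5
  n22 'da': ·  ←P6

Failure links (BFS by depth):
  fail(1) 'a': from fail(0)=0 chase 'a': 0 ⇒ 0;  out=∅∪out(0)=∅
  fail(6) 'b': from fail(0)=0 chase 'b': 0 ⇒ 0;  out=∅∪out(0)=∅
  fail(10) 'd': from fail(0)=0 chase 'd': 0 ⇒ 0;  out=∅∪out(0)=∅
  fail(2) 'ac': from fail(1)=0 chase 'c': 0 ⇒ 0;  out=∅∪out(0)=∅
  fail(7) 'ba': from fail(6)=0 chase 'a': 0 ⇒ 1;  out=∅∪out(1)=∅
  fail(11) 'dc': from fail(10)=0 chase 'c': 0 ⇒ 0;  out=∅∪out(0)=∅
  fail(14) 'bb': from fail(6)=0 chase 'b': 0 ⇒ 6;  out={3}∪out(6)={3}
  fail(19) 'bd': from fail(6)=0 chase 'd': 0 ⇒ 10;  out=∅∪out(10)=∅
  fail(22) 'da': from fail(10)=0 chase 'a': 0 ⇒ 1;  out={6}∪out(1)={6}
  fail(3) 'acb': from fail(2)=0 chase 'b': 0 ⇒ 6;  out=∅∪out(6)=∅
  fail(8) 'baa': from fail(7)=1 chase 'a': 1→0 ⇒ 1;  out=∅∪out(1)=∅
  fail(12) 'dcd': from fail(11)=0 chase 'd': 0 ⇒ 10;  out=∅∪out(10)=∅
  fail(15) 'dcc': from fail(11)=0 chase 'c': 0 ⇒ 0;  out=∅∪out(0)=∅
  fail(20) 'bda': from fail(19)=10 chase 'a': 10 ⇒ 22;  out=∅∪out(22)={6}
  fail(4) 'acbc': from fail(3)=6 chase 'c': 6→0 ⇒ 0;  out=∅∪out(0)=∅
  fail(9) 'baaa': from fail(8)=1 chase 'a': 1→0 ⇒ 1;  out={1}∪out(1)={1}
  fail(13) 'dcda': from fail(12)=10 chase 'a': 10 ⇒ 22;  out={2}∪out(22)={2,6}
  fail(16) 'dccc': from fail(15)=0 chase 'c': 0 ⇒ 0;  out=∅∪out(0)=∅
  fail(21) 'bdaa': from fail(20)=22 chase 'a': 22→1→0 ⇒ 1;  out={5}∪out(1)={5}
  fail(5) 'acbcc': from fail(4)=0 chase 'c': 0 ⇒ 0;  out={0}∪out(0)={0}
  fail(17) 'dcccd': from fail(16)=0 chase 'd': 0 ⇒ 10;  out=∅∪out(10)=∅
  fail(18) 'dcccdc': from fail(17)=10 chase 'c': 10 ⇒ 11;  out={4}∪out(11)={4}

Run:
pos 0 'a': at 1
pos 1 'b': at 6 (fail-walked)
pos 2 'b': at 14  → match P3@[1:2]
pos 3 'b': at 14 (fail-walked)  → match P3@[2:3]
pos 4 'd': at 19 (fail-walked)
pos 5 'c': at 11 (fail-walked)
pos 6 'd': at 12
pos 7 'a': at 13  → match P2@[4:7],P6@[6:7]
pos 8 'b': at 6 (fail-walked)
pos 9 'b': at 14  → match P3@[8:9]
pos 10 'd': at 19 (fail-walked)
pos 11 'c': at 11 (fail-walked)
pos 12 'c': at 15
pos 13 'c': at 16
pos 14 'd': at 17
pos 15 'c': at 18  → match P4@[10:15]
pos 16 'd': at 12 (fail-walked)
pos 17 'd': at 10 (fail-walked)
pos 18 'c': at 11
pos 19 'd': at 12
pos 20 'a': at 13  → match P2@[17:20],P6@[19:20]
pos 21 'd': at 10 (fail-walked)
pos 22 'c': at 11
pos 23 'd': at 12
pos 24 'a': at 13  → match P2@[21:24],P6@[23:24]
pos 25 'b': at 6 (fail-walked)
pos 26 'd': at 19
pos 27 'a': at 20  → match P6@[26:27]
pos 28 'a': at 21  → match P5@[25:28]
pos 29 'd': at 10 (fail-walked)
pos 30 'a': at 22  → match P6@[29:30]
pos 31 'c': at 2 (fail-walked)
pos 32 'b': at 3
pos 33 'c': at 4
pos 34 'c': at 5  → match P0@[30:34]
pos 35 'a': at 1 (fail-walked)
pos 36 'b': at 6 (fail-walked)
pos 37 'a': at 7

All matches (sorted): [[2,3],[3,3],[7,2],[7,6],[9,3],[15,4],[20,2],[20,6],[24,2],[24,6],[27,6],[28,5],[30,6],[34,0]]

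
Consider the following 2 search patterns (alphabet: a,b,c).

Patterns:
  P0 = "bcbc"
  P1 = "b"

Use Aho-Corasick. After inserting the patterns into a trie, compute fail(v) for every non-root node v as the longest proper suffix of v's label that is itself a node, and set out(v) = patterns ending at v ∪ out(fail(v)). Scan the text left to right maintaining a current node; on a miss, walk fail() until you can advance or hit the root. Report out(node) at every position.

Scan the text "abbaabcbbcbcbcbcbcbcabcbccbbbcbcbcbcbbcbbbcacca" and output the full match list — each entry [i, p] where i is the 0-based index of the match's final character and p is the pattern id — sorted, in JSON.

Build automaton:
Trie (insert patterns):
  0='ε' goto b→1
  1='b' goto c→2  ←P1
  2='bc' goto b→3
  3='bcb' goto c→4
  4='bcbc' goto ·  ←P0

BFS fail/out derivation:
  fail(1) 'b': from fail(0)=0 chase 'b': 0 ⇒ 0;  out={1}∪out(0)={1}
  fail(2) 'bc': from fail(1)=0 chase 'c': 0 ⇒ 0;  out=∅∪out(0)=∅
  fail(3) 'bcb': from fail(2)=0 chase 'b': 0 ⇒ 1;  out=∅∪out(1)={1}
  fail(4) 'bcbc': from fail(3)=1 chase 'c': 1 ⇒ 2;  out={0}∪out(2)={0}

Run:
[0] read 'a'  n0⇒n0
[1] read 'b'  n0⇒n1  ** P1@[1:1]
[2] read 'b'  n1⇒n1 (fail-walked)  ** P1@[2:2]
[3] read 'a'  n1⇒n0 (fail-walked)
[4] read 'a'  n0⇒n0
[5] read 'b'  n0⇒n1  ** P1@[5:5]
[6] read 'c'  n1⇒n2
[7] read 'b'  n2⇒n3  ** P1@[7:7]
[8] read 'b'  n3⇒n1 (fail-walked)  ** P1@[8:8]
[9] read 'c'  n1⇒n2
[10] read 'b'  n2⇒n3  ** P1@[10:10]
[11] read 'c'  n3⇒n4  ** P0@[8:11]
[12] read 'b'  n4⇒n3 (fail-walked)  ** P1@[12:12]
[13] read 'c'  n3⇒n4  ** P0@[10:13]
[14] read 'b'  n4⇒n3 (fail-walked)  ** P1@[14:14]
[15] read 'c'  n3⇒n4  ** P0@[12:15]
[16] read 'b'  n4⇒n3 (fail-walked)  ** P1@[16:16]
[17] read 'c'  n3⇒n4  ** P0@[14:17]
[18] read 'b'  n4⇒n3 (fail-walked)  ** P1@[18:18]
[19] read 'c'  n3⇒n4  ** P0@[16:19]
[20] read 'a'  n4⇒n0 (fail-walked)
[21] read 'b'  n0⇒n1  ** P1@[21:21]
[22] read 'c'  n1⇒n2
[23] read 'b'  n2⇒n3  ** P1@[23:23]
[24] read 'c'  n3⇒n4  ** P0@[21:24]
[25] read 'c'  n4⇒n0 (fail-walked)
[26] read 'b'  n0⇒n1  ** P1@[26:26]
[27] read 'b'  n1⇒n1 (fail-walked)  ** P1@[27:27]
[28] read 'b'  n1⇒n1 (fail-walked)  ** P1@[28:28]
[29] read 'c'  n1⇒n2
[30] read 'b'  n2⇒n3  ** P1@[30:30]
[31] read 'c'  n3⇒n4  ** P0@[28:31]
[32] read 'b'  n4⇒n3 (fail-walked)  ** P1@[32:32]
[33] read 'c'  n3⇒n4  ** P0@[30:33]
[34] read 'b'  n4⇒n3 (fail-walked)  ** P1@[34:34]
[35] read 'c'  n3⇒n4  ** P0@[32:35]
[36] read 'b'  n4⇒n3 (fail-walked)  ** P1@[36:36]
[37] read 'b'  n3⇒n1 (fail-walked)  ** P1@[37:37]
[38] read 'c'  n1⇒n2
[39] read 'b'  n2⇒n3  ** P1@[39:39]
[40] read 'b'  n3⇒n1 (fail-walked)  ** P1@[40:40]
[41] read 'b'  n1⇒n1 (fail-walked)  ** P1@[41:41]
[42] read 'c'  n1⇒n2
[43] read 'a'  n2⇒n0 (fail-walked)
[44] read 'c'  n0⇒n0
[45] read 'c'  n0⇒n0
[46] read 'a'  n0⇒n0

Result: [[1,1],[2,1],[5,1],[7,1],[8,1],[10,1],[11,0],[12,1],[13,0],[14,1],[15,0],[16,1],[17,0],[18,1],[19,0],[21,1],[23,1],[24,0],[26,1],[27,1],[28,1],[30,1],[31,0],[32,1],[33,0],[34,1],[35,0],[36,1],[37,1],[39,1],[40,1],[41,1]]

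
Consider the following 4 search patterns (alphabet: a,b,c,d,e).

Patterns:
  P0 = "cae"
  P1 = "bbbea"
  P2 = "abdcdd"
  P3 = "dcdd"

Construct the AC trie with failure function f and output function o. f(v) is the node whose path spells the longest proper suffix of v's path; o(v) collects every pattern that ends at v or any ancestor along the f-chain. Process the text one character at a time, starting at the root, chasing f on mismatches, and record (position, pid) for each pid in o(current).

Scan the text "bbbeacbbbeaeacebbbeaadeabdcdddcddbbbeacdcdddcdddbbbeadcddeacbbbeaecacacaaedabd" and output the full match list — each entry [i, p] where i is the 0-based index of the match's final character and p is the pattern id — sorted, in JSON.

Build:
Trie nodes:
  n0 'ε': a→9 b→4 c→1 d→15
  n1 'c': a→2
  n2 'ca': e→3
  n3 'cae': ·  ←P0
  n4 'b': b→5
  n5 'bb': b→6
  n6 'bbb': e→7
  n7 'bbbe': a→8
  n8 'bbbea': ·  ←P1
  n9 'a': b→10
  n10 'ab': d→11
  n11 'abd': c→12
  n12 'abdc': d→13
  n13 'abdcd': d→14
  n14 'abdcdd': ·  ←P2
  n15 'd': c→16
  n16 'dc': d→17
  n17 'dcd': d→18
  n18 'dcdd': ·  ←P3

BFS fail/out derivation:
  fail(1) 'c': from fail(0)=0 chase 'c': 0 ⇒ 0;  out=∅∪out(0)=∅
  fail(4) 'b': from fail(0)=0 chase 'b': 0 ⇒ 0;  out=∅∪out(0)=∅
  fail(9) 'a': from fail(0)=0 chase 'a': 0 ⇒ 0;  out=∅∪out(0)=∅
  fail(15) 'd': from fail(0)=0 chase 'd': 0 ⇒ 0;  out=∅∪out(0)=∅
  fail(2) 'ca': from fail(1)=0 chase 'a': 0 ⇒ 9;  out=∅∪out(9)=∅
  fail(5) 'bb': from fail(4)=0 chase 'b': 0 ⇒ 4;  out=∅∪out(4)=∅
  fail(10) 'ab': from fail(9)=0 chase 'b': 0 ⇒ 4;  out=∅∪out(4)=∅
  fail(16) 'dc': from fail(15)=0 chase 'c': 0 ⇒ 1;  out=∅∪out(1)=∅
  fail(3) 'cae': from fail(2)=9 chase 'e': 9→0 ⇒ 0;  out={0}∪out(0)={0}
  fail(6) 'bbb': from fail(5)=4 chase 'b': 4 ⇒ 5;  out=∅∪out(5)=∅
  fail(11) 'abd': from fail(10)=4 chase 'd': 4→0 ⇒ 15;  out=∅∪out(15)=∅
  fail(17) 'dcd': from fail(16)=1 chase 'd': 1→0 ⇒ 15;  out=∅∪out(15)=∅
  fail(7) 'bbbe': from fail(6)=5 chase 'e': 5→4→0 ⇒ 0;  out=∅∪out(0)=∅
  fail(12) 'abdc': from fail(11)=15 chase 'c': 15 ⇒ 16;  out=∅∪out(16)=∅
  fail(18) 'dcdd': from fail(17)=15 chase 'd': 15→0 ⇒ 15;  out={3}∪out(15)={3}
  fail(8) 'bbbea': from fail(7)=0 chase 'a': 0 ⇒ 9;  out={1}∪out(9)={1}
  fail(13) 'abdcd': from fail(12)=16 chase 'd': 16 ⇒ 17;  out=∅∪out(17)=∅
  fail(14) 'abdcdd': from fail(13)=17 chase 'd': 17 ⇒ 18;  out={2}∪out(18)={2,3}

Scan:
pos 0 'b': at 4
pos 1 'b': at 5
pos 2 'b': at 6
pos 3 'e': at 7
pos 4 'a': at 8  emit P1@[0:4]
pos 5 'c': at 1 (fail-walked)
pos 6 'b': at 4 (fail-walked)
pos 7 'b': at 5
pos 8 'b': at 6
pos 9 'e': at 7
pos 10 'a': at 8  emit P1@[6:10]
pos 11 'e': at 0 (fail-walked)
pos 12 'a': at 9
pos 13 'c': at 1 (fail-walked)
pos 14 'e': at 0 (fail-walked)
pos 15 'b': at 4
pos 16 'b': at 5
pos 17 'b': at 6
pos 18 'e': at 7
pos 19 'a': at 8  emit P1@[15:19]
pos 20 'a': at 9 (fail-walked)
pos 21 'd': at 15 (fail-walked)
pos 22 'e': at 0 (fail-walked)
pos 23 'a': at 9
pos 24 'b': at 10
pos 25 'd': at 11
pos 26 'c': at 12
pos 27 'd': at 13
pos 28 'd': at 14  emit P2@[23:28],P3@[25:28]
pos 29 'd': at 15 (fail-walked)
pos 30 'c': at 16
pos 31 'd': at 17
pos 32 'd': at 18  emit P3@[29:32]
pos 33 'b': at 4 (fail-walked)
pos 34 'b': at 5
pos 35 'b': at 6
pos 36 'e': at 7
pos 37 'a': at 8  emit P1@[33:37]
pos 38 'c': at 1 (fail-walked)
pos 39 'd': at 15 (fail-walked)
pos 40 'c': at 16
pos 41 'd': at 17
pos 42 'd': at 18  emit P3@[39:42]
pos 43 'd': at 15 (fail-walked)
pos 44 'c': at 16
pos 45 'd': at 17
pos 46 'd': at 18  emit P3@[43:46]
pos 47 'd': at 15 (fail-walked)
pos 48 'b': at 4 (fail-walked)
pos 49 'b': at 5
pos 50 'b': at 6
pos 51 'e': at 7
pos 52 'a': at 8  emit P1@[48:52]
pos 53 'd': at 15 (fail-walked)
pos 54 'c': at 16
pos 55 'd': at 17
pos 56 'd': at 18  emit P3@[53:56]
pos 57 'e': at 0 (fail-walked)
pos 58 'a': at 9
pos 59 'c': at 1 (fail-walked)
pos 60 'b': at 4 (fail-walked)
pos 61 'b': at 5
pos 62 'b': at 6
pos 63 'e': at 7
pos 64 'a': at 8  emit P1@[60:64]
pos 65 'e': at 0 (fail-walked)
pos 66 'c': at 1
pos 67 'a': at 2
pos 68 'c': at 1 (fail-walked)
pos 69 'a': at 2
pos 70 'c': at 1 (fail-walked)
pos 71 'a': at 2
pos 72 'a': at 9 (fail-walked)
pos 73 'e': at 0 (fail-walked)
pos 74 'd': at 15
pos 75 'a': at 9 (fail-walked)
pos 76 'b': at 10
pos 77 'd': at 11

Matches: [[4,1],[10,1],[19,1],[28,2],[28,3],[32,3],[37,1],[42,3],[46,3],[52,1],[56,3],[64,1]]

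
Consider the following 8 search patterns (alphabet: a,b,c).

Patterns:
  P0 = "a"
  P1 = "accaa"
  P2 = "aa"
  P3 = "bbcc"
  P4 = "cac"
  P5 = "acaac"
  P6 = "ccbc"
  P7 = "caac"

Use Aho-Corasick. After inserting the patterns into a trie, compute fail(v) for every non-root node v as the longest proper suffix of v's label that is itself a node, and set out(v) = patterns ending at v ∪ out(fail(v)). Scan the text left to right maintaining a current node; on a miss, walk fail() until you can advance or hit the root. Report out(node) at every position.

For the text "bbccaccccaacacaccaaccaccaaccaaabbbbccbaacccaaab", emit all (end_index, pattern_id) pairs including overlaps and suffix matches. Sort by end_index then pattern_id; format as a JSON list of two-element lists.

Build automaton:
Trie nodes:
  0='ε' goto a→1 b→7 c→11
  1='a' goto a→6 c→2  [P0 ends]
  2='ac' goto a→14 c→3
  3='acc' goto a→4
  4='acca' goto a→5
  5='accaa' goto ·  [P1 ends]
  6='aa' goto ·  [P2 ends]
  7='b' goto b→8
  8='bb' goto c→9
  9='bbc' goto c→10
  10='bbcc' goto ·  [P3 ends]
  11='c' goto a→12 c→17
  12='ca' goto a→20 c→13
  13='cac' goto ·  [P4 ends]
  14='aca' goto a→15
  15='acaa' goto c→16
  16='acaac' goto ·  [P5 ends]
  17='cc' goto b→18
  18='ccb' goto c→19
  19='ccbc' goto ·  [P6 ends]
  20='caa' goto c→21
  21='caac' goto ·  [P7 ends]

BFS fail/out derivation:
  n1('a'): parent n0 fail=0; on 'a' 0 → fail=0;  out {0}∪∅={0}
  n7('b'): parent n0 fail=0; on 'b' 0 → fail=0;  out ∅∪∅=∅
  n11('c'): parent n0 fail=0; on 'c' 0 → fail=0;  out ∅∪∅=∅
  n2('ac'): parent n1 fail=0; on 'c' 0 → fail=11;  out ∅∪∅=∅
  n6('aa'): parent n1 fail=0; on 'a' 0 → fail=1;  out {2}∪{0}={0,2}
  n8('bb'): parent n7 fail=0; on 'b' 0 → fail=7;  out ∅∪∅=∅
  n12('ca'): parent n11 fail=0; on 'a' 0 → fail=1;  out ∅∪{0}={0}
  n17('cc'): parent n11 fail=0; on 'c' 0 → fail=11;  out ∅∪∅=∅
  n3('acc'): parent n2 fail=11; on 'c' 11 → fail=17;  out ∅∪∅=∅
  n9('bbc'): parent n8 fail=7; on 'c' 7→0 → fail=11;  out ∅∪∅=∅
  n13('cac'): parent n12 fail=1; on 'c' 1 → fail=2;  out {4}∪∅={4}
  n14('aca'): parent n2 fail=11; on 'a' 11 → fail=12;  out ∅∪{0}={0}
  n18('ccb'): parent n17 fail=11; on 'b' 11→0 → fail=7;  out ∅∪∅=∅
  n20('caa'): parent n12 fail=1; on 'a' 1 → fail=6;  out ∅∪{0,2}={0,2}
  n4('acca'): parent n3 fail=17; on 'a' 17→11 → fail=12;  out ∅∪{0}={0}
  n10('bbcc'): parent n9 fail=11; on 'c' 11 → fail=17;  out {3}∪∅={3}
  n15('acaa'): parent n14 fail=12; on 'a' 12 → fail=20;  out ∅∪{0,2}={0,2}
  n19('ccbc'): parent n18 fail=7; on 'c' 7→0 → fail=11;  out {6}∪∅={6}
  n21('caac'): parent n20 fail=6; on 'c' 6→1 → fail=2;  out {7}∪∅={7}
  n5('accaa'): parent n4 fail=12; on 'a' 12 → fail=20;  out {1}∪{0,2}={0,1,2}
  n16('acaac'): parent n15 fail=20; on 'c' 20 → fail=21;  out {5}∪{7}={5,7}

Run:
i=0 'b': node 0→7
i=1 'b': node 7→8
i=2 'c': node 8→9
i=3 'c': node 9→10  emit P3@[0:3]
i=4 'a': node 10→12 (fail-walked)  emit P0@[4:4]
i=5 'c': node 12→13  emit P4@[3:5]
i=6 'c': node 13→3 (fail-walked)
i=7 'c': node 3→17 (fail-walked)
i=8 'c': node 17→17 (fail-walked)
i=9 'a': node 17→12 (fail-walked)  emit P0@[9:9]
i=10 'a': node 12→20  emit P0@[10:10],P2@[9:10]
i=11 'c': node 20→21  emit P7@[8:11]
i=12 'a': node 21→14 (fail-walked)  emit P0@[12:12]
i=13 'c': node 14→13 (fail-walked)  emit P4@[11:13]
i=14 'a': node 13→14 (fail-walked)  emit P0@[14:14]
i=15 'c': node 14→13 (fail-walked)  emit P4@[13:15]
i=16 'c': node 13→3 (fail-walked)
i=17 'a': node 3→4  emit P0@[17:17]
i=18 'a': node 4→5  emit P0@[18:18],P1@[14:18],P2@[17:18]
i=19 'c': node 5→21 (fail-walked)  emit P7@[16:19]
i=20 'c': node 21→3 (fail-walked)
i=21 'a': node 3→4  emit P0@[21:21]
i=22 'c': node 4→13 (fail-walked)  emit P4@[20:22]
i=23 'c': node 13→3 (fail-walked)
i=24 'a': node 3→4  emit P0@[24:24]
i=25 'a': node 4→5  emit P0@[25:25],P1@[21:25],P2@[24:25]
i=26 'c': node 5→21 (fail-walked)  emit P7@[23:26]
i=27 'c': node 21→3 (fail-walked)
i=28 'a': node 3→4  emit P0@[28:28]
i=29 'a': node 4→5  emit P0@[29:29],P1@[25:29],P2@[28:29]
i=30 'a': node 5→6 (fail-walked)  emit P0@[30:30],P2@[29:30]
i=31 'b': node 6→7 (fail-walked)
i=32 'b': node 7→8
i=33 'b': node 8→8 (fail-walked)
i=34 'b': node 8→8 (fail-walked)
i=35 'c': node 8→9
i=36 'c': node 9→10  emit P3@[33:36]
i=37 'b': node 10→18 (fail-walked)
i=38 'a': node 18→1 (fail-walked)  emit P0@[38:38]
i=39 'a': node 1→6  emit P0@[39:39],P2@[38:39]
i=40 'c': node 6→2 (fail-walked)
i=41 'c': node 2→3
i=42 'c': node 3→17 (fail-walked)
i=43 'a': node 17→12 (fail-walked)  emit P0@[43:43]
i=44 'a': node 12→20  emit P0@[44:44],P2@[43:44]
i=45 'a': node 20→6 (fail-walked)  emit P0@[45:45],P2@[44:45]
i=46 'b': node 6→7 (fail-walked)

Result: [[3,3],[4,0],[5,4],[9,0],[10,0],[10,2],[11,7],[12,0],[13,4],[14,0],[15,4],[17,0],[18,0],[18,1],[18,2],[19,7],[21,0],[22,4],[24,0],[25,0],[25,1],[25,2],[26,7],[28,0],[29,0],[29,1],[29,2],[30,0],[30,2],[36,3],[38,0],[39,0],[39,2],[43,0],[44,0],[44,2],[45,0],[45,2]]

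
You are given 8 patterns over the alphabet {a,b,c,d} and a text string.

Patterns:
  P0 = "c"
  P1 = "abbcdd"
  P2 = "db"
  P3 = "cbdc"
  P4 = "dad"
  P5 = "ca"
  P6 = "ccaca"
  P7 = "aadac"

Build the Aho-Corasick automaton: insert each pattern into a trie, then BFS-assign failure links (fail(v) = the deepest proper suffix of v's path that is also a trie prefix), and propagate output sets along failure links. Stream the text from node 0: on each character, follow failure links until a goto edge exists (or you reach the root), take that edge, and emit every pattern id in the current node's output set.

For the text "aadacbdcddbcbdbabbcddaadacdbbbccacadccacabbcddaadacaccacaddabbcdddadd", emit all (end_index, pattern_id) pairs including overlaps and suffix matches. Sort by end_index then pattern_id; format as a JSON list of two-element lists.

Build automaton:
Trie (insert patterns):
  n0 'ε': a→2 c→1 d→8
  n1 'c': a→15 b→10 c→16  [P0 ends]
  n2 'a': a→20 b→3
  n3 'ab': b→4
  n4 'abb': c→5
  n5 'abbc': d→6
  n6 'abbcd': d→7
  n7 'abbcdd': ·  [P1 ends]
  n8 'd': a→13 b→9
  n9 'db': ·  [P2 ends]
  n10 'cb': d→11
  n11 'cbd': c→12
  n12 'cbdc': ·  [P3 ends]
  n13 'da': d→14
  n14 'dad': ·  [P4 ends]
  n15 'ca': ·  [P5 ends]
  n16 'cc': a→17
  n17 'cca': c→18
  n18 'ccac': a→19
  n19 'ccaca': ·  [P6 ends]
  n20 'aa': d→21
  n21 'aad': a→22
  n22 'aada': c→23
  n23 'aadac': ·  [P7 ends]

Failure links (BFS by depth):
  n1('c'): parent n0 fail=0; on 'c' 0 → fail=0;  out {0}∪∅={0}
  n2('a'): parent n0 fail=0; on 'a' 0 → fail=0;  out ∅∪∅=∅
  n8('d'): parent n0 fail=0; on 'd' 0 → fail=0;  out ∅∪∅=∅
  n3('ab'): parent n2 fail=0; on 'b' 0 → fail=0;  out ∅∪∅=∅
  n9('db'): parent n8 fail=0; on 'b' 0 → fail=0;  out {2}∪∅={2}
  n10('cb'): parent n1 fail=0; on 'b' 0 → fail=0;  out ∅∪∅=∅
  n13('da'): parent n8 fail=0; on 'a' 0 → fail=2;  out ∅∪∅=∅
  n15('ca'): parent n1 fail=0; on 'a' 0 → fail=2;  out {5}∪∅={5}
  n16('cc'): parent n1 fail=0; on 'c' 0 → fail=1;  out ∅∪{0}={0}
  n20('aa'): parent n2 fail=0; on 'a' 0 → fail=2;  out ∅∪∅=∅
  n4('abb'): parent n3 fail=0; on 'b' 0 → fail=0;  out ∅∪∅=∅
  n11('cbd'): parent n10 fail=0; on 'd' 0 → fail=8;  out ∅∪∅=∅
  n14('dad'): parent n13 fail=2; on 'd' 2→0 → fail=8;  out {4}∪∅={4}
  n17('cca'): parent n16 fail=1; on 'a' 1 → fail=15;  out ∅∪{5}={5}
  n21('aad'): parent n20 fail=2; on 'd' 2→0 → fail=8;  out ∅∪∅=∅
  n5('abbc'): parent n4 fail=0; on 'c' 0 → fail=1;  out ∅∪{0}={0}
  n12('cbdc'): parent n11 fail=8; on 'c' 8→0 → fail=1;  out {3}∪{0}={0,3}
  n18('ccac'): parent n17 fail=15; on 'c' 15→2→0 → fail=1;  out ∅∪{0}={0}
  n22('aada'): parent n21 fail=8; on 'a' 8 → fail=13;  out ∅∪∅=∅
  n6('abbcd'): parent n5 fail=1; on 'd' 1→0 → fail=8;  out ∅∪∅=∅
  n19('ccaca'): parent n18 fail=1; on 'a' 1 → fail=15;  out {6}∪{5}={5,6}
  n23('aadac'): parent n22 fail=13; on 'c' 13→2→0 → fail=1;  out {7}∪{0}={0,7}
  n7('abbcdd'): parent n6 fail=8; on 'd' 8→0 → fail=8;  out {1}∪∅={1}

Text stream:
i=0 'a': node 0→2
i=1 'a': node 2→20
i=2 'd': node 20→21
i=3 'a': node 21→22
i=4 'c': node 22→23  emit P0@[4:4],P7@[0:4]
i=5 'b': node 23→10 (via fail)
i=6 'd': node 10→11
i=7 'c': node 11→12  emit P0@[7:7],P3@[4:7]
i=8 'd': node 12→8 (via fail)
i=9 'd': node 8→8 (via fail)
i=10 'b': node 8→9  emit P2@[9:10]
i=11 'c': node 9→1 (via fail)  emit P0@[11:11]
i=12 'b': node 1→10
i=13 'd': node 10→11
i=14 'b': node 11→9 (via fail)  emit P2@[13:14]
i=15 'a': node 9→2 (via fail)
i=16 'b': node 2→3
i=17 'b': node 3→4
i=18 'c': node 4→5  emit P0@[18:18]
i=19 'd': node 5→6
i=20 'd': node 6→7  emit P1@[15:20]
i=21 'a': node 7→13 (via fail)
i=22 'a': node 13→20 (via fail)
i=23 'd': node 20→21
i=24 'a': node 21→22
i=25 'c': node 22→23  emit P0@[25:25],P7@[21:25]
i=26 'd': node 23→8 (via fail)
i=27 'b': node 8→9  emit P2@[26:27]
i=28 'b': node 9→0 (via fail)
i=29 'b': node 0→0
i=30 'c': node 0→1  emit P0@[30:30]
i=31 'c': node 1→16  emit P0@[31:31]
i=32 'a': node 16→17  emit P5@[31:32]
i=33 'c': node 17→18  emit P0@[33:33]
i=34 'a': node 18→19  emit P5@[33:34],P6@[30:34]
i=35 'd': node 19→8 (via fail)
i=36 'c': node 8→1 (via fail)  emit P0@[36:36]
i=37 'c': node 1→16  emit P0@[37:37]
i=38 'a': node 16→17  emit P5@[37:38]
i=39 'c': node 17→18  emit P0@[39:39]
i=40 'a': node 18→19  emit P5@[39:40],P6@[36:40]
i=41 'b': node 19→3 (via fail)
i=42 'b': node 3→4
i=43 'c': node 4→5  emit P0@[43:43]
i=44 'd': node 5→6
i=45 'd': node 6→7  emit P1@[40:45]
i=46 'a': node 7→13 (via fail)
i=47 'a': node 13→20 (via fail)
i=48 'd': node 20→21
i=49 'a': node 21→22
i=50 'c': node 22→23  emit P0@[50:50],P7@[46:50]
i=51 'a': node 23→15 (via fail)  emit P5@[50:51]
i=52 'c': node 15→1 (via fail)  emit P0@[52:52]
i=53 'c': node 1→16  emit P0@[53:53]
i=54 'a': node 16→17  emit P5@[53:54]
i=55 'c': node 17→18  emit P0@[55:55]
i=56 'a': node 18→19  emit P5@[55:56],P6@[52:56]
i=57 'd': node 19→8 (via fail)
i=58 'd': node 8→8 (via fail)
i=59 'a': node 8→13
i=60 'b': node 13→3 (via fail)
i=61 'b': node 3→4
i=62 'c': node 4→5  emit P0@[62:62]
i=63 'd': node 5→6
i=64 'd': node 6→7  emit P1@[59:64]
i=65 'd': node 7→8 (via fail)
i=66 'a': node 8→13
i=67 'd': node 13→14  emit P4@[65:67]
i=68 'd': node 14→8 (via fail)

Matches: [[4,0],[4,7],[7,0],[7,3],[10,2],[11,0],[14,2],[18,0],[20,1],[25,0],[25,7],[27,2],[30,0],[31,0],[32,5],[33,0],[34,5],[34,6],[36,0],[37,0],[38,5],[39,0],[40,5],[40,6],[43,0],[45,1],[50,0],[50,7],[51,5],[52,0],[53,0],[54,5],[55,0],[56,5],[56,6],[62,0],[64,1],[67,4]]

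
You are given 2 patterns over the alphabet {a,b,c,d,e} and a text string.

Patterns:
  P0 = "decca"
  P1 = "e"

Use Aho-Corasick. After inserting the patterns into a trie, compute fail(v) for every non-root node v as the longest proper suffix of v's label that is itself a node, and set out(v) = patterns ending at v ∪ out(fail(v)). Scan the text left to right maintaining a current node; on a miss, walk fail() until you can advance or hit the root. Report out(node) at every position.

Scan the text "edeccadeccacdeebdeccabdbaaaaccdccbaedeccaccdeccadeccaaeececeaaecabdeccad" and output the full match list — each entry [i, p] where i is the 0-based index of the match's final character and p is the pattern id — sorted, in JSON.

Build automaton:
Trie (insert patterns):
  n0 'ε': d→1 e→6
  n1 'd': e→2
  n2 'de': c→3
  n3 'dec': c→4
  n4 'decc': a→5
  n5 'decca': ·  [P0 ends]
  n6 'e': ·  [P1 ends]

BFS fail/out derivation:
  fail(1) 'd': from fail(0)=0 chase 'd': 0 ⇒ 0;  out=∅∪out(0)=∅
  fail(6) 'e': from fail(0)=0 chase 'e': 0 ⇒ 0;  out={1}∪out(0)={1}
  fail(2) 'de': from fail(1)=0 chase 'e': 0 ⇒ 6;  out=∅∪out(6)={1}
  fail(3) 'dec': from fail(2)=6 chase 'c': 6→0 ⇒ 0;  out=∅∪out(0)=∅
  fail(4) 'decc': from fail(3)=0 chase 'c': 0 ⇒ 0;  out=∅∪out(0)=∅
  fail(5) 'decca': from fail(4)=0 chase 'a': 0 ⇒ 0;  out={0}∪out(0)={0}

Run:
pos 0 'e': at 6  → match P1@[0:0]
pos 1 'd': at 1 ·f
pos 2 'e': at 2  → match P1@[2:2]
pos 3 'c': at 3
pos 4 'c': at 4
pos 5 'a': at 5  → match P0@[1:5]
pos 6 'd': at 1 ·f
pos 7 'e': at 2  → match P1@[7:7]
pos 8 'c': at 3
pos 9 'c': at 4
pos 10 'a': at 5  → match P0@[6:10]
pos 11 'c': at 0 ·f
pos 12 'd': at 1
pos 13 'e': at 2  → match P1@[13:13]
pos 14 'e': at 6 ·f  → match P1@[14:14]
pos 15 'b': at 0 ·f
pos 16 'd': at 1
pos 17 'e': at 2  → match P1@[17:17]
pos 18 'c': at 3
pos 19 'c': at 4
pos 20 'a': at 5  → match P0@[16:20]
pos 21 'b': at 0 ·f
pos 22 'd': at 1
pos 23 'b': at 0 ·f
pos 24 'a': at 0
pos 25 'a': at 0
pos 26 'a': at 0
pos 27 'a': at 0
pos 28 'c': at 0
pos 29 'c': at 0
pos 30 'd': at 1
pos 31 'c': at 0 ·f
pos 32 'c': at 0
pos 33 'b': at 0
pos 34 'a': at 0
pos 35 'e': at 6  → match P1@[35:35]
pos 36 'd': at 1 ·f
pos 37 'e': at 2  → match P1@[37:37]
pos 38 'c': at 3
pos 39 'c': at 4
pos 40 'a': at 5  → match P0@[36:40]
pos 41 'c': at 0 ·f
pos 42 'c': at 0
pos 43 'd': at 1
pos 44 'e': at 2  → match P1@[44:44]
pos 45 'c': at 3
pos 46 'c': at 4
pos 47 'a': at 5  → match P0@[43:47]
pos 48 'd': at 1 ·f
pos 49 'e': at 2  → match P1@[49:49]
pos 50 'c': at 3
pos 51 'c': at 4
pos 52 'a': at 5  → match P0@[48:52]
pos 53 'a': at 0 ·f
pos 54 'e': at 6  → match P1@[54:54]
pos 55 'e': at 6 ·f  → match P1@[55:55]
pos 56 'c': at 0 ·f
pos 57 'e': at 6  → match P1@[57:57]
pos 58 'c': at 0 ·f
pos 59 'e': at 6  → match P1@[59:59]
pos 60 'a': at 0 ·f
pos 61 'a': at 0
pos 62 'e': at 6  → match P1@[62:62]
pos 63 'c': at 0 ·f
pos 64 'a': at 0
pos 65 'b': at 0
pos 66 'd': at 1
pos 67 'e': at 2  → match P1@[67:67]
pos 68 'c': at 3
pos 69 'c': at 4
pos 70 'a': at 5  → match P0@[66:70]
pos 71 'd': at 1 ·f

Result: [[0,1],[2,1],[5,0],[7,1],[10,0],[13,1],[14,1],[17,1],[20,0],[35,1],[37,1],[40,0],[44,1],[47,0],[49,1],[52,0],[54,1],[55,1],[57,1],[59,1],[62,1],[67,1],[70,0]]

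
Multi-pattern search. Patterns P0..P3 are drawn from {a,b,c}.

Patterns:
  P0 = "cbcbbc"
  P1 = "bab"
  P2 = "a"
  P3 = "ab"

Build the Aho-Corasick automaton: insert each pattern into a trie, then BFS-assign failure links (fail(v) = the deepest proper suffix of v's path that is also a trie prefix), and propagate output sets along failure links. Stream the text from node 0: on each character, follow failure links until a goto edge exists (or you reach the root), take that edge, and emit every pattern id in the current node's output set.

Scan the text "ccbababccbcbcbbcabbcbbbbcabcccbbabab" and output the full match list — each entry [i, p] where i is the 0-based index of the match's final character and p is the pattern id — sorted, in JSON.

Construct AC machine:
Trie nodes:
  n0 'ε': a→10 b→7 c→1
  n1 'c': b→2
  n2 'cb': c→3
  n3 'cbc': b→4
  n4 'cbcb': b→5
  n5 'cbcbb': c→6
  n6 'cbcbbc': ·  [P0 ends]
  n7 'b': a→8
  n8 'ba': b→9
  n9 'bab': ·  [P1 ends]
  n10 'a': b→11  [P2 ends]
  n11 'ab': ·  [P3 ends]

Failure links (BFS by depth):
  n1('c'): parent n0 fail=0; on 'c' 0 → fail=0;  out ∅∪∅=∅
  n7('b'): parent n0 fail=0; on 'b' 0 → fail=0;  out ∅∪∅=∅
  n10('a'): parent n0 fail=0; on 'a' 0 → fail=0;  out {2}∪∅={2}
  n2('cb'): parent n1 fail=0; on 'b' 0 → fail=7;  out ∅∪∅=∅
  n8('ba'): parent n7 fail=0; on 'a' 0 → fail=10;  out ∅∪{2}={2}
  n11('ab'): parent n10 fail=0; on 'b' 0 → fail=7;  out {3}∪∅={3}
  n3('cbc'): parent n2 fail=7; on 'c' 7→0 → fail=1;  out ∅∪∅=∅
  n9('bab'): parent n8 fail=10; on 'b' 10 → fail=11;  out {1}∪{3}={1,3}
  n4('cbcb'): parent n3 fail=1; on 'b' 1 → fail=2;  out ∅∪∅=∅
  n5('cbcbb'): parent n4 fail=2; on 'b' 2→7→0 → fail=7;  out ∅∪∅=∅
  n6('cbcbbc'): parent n5 fail=7; on 'c' 7→0 → fail=1;  out {0}∪∅={0}

Scan:
i=0 'c': node 0→1
i=1 'c': node 1→1 ·f
i=2 'b': node 1→2
i=3 'a': node 2→8 ·f  emit P2@[3:3]
i=4 'b': node 8→9  emit P1@[2:4],P3@[3:4]
i=5 'a': node 9→8 ·f  emit P2@[5:5]
i=6 'b': node 8→9  emit P1@[4:6],P3@[5:6]
i=7 'c': node 9→1 ·f
i=8 'c': node 1→1 ·f
i=9 'b': node 1→2
i=10 'c': node 2→3
i=11 'b': node 3→4
i=12 'c': node 4→3 ·f
i=13 'b': node 3→4
i=14 'b': node 4→5
i=15 'c': node 5→6  emit P0@[10:15]
i=16 'a': node 6→10 ·f  emit P2@[16:16]
i=17 'b': node 10→11  emit P3@[16:17]
i=18 'b': node 11→7 ·f
i=19 'c': node 7→1 ·f
i=20 'b': node 1→2
i=21 'b': node 2→7 ·f
i=22 'b': node 7→7 ·f
i=23 'b': node 7→7 ·f
i=24 'c': node 7→1 ·f
i=25 'a': node 1→10 ·f  emit P2@[25:25]
i=26 'b': node 10→11  emit P3@[25:26]
i=27 'c': node 11→1 ·f
i=28 'c': node 1→1 ·f
i=29 'c': node 1→1 ·f
i=30 'b': node 1→2
i=31 'b': node 2→7 ·f
i=32 'a': node 7→8  emit P2@[32:32]
i=33 'b': node 8→9  emit P1@[31:33],P3@[32:33]
i=34 'a': node 9→8 ·f  emit P2@[34:34]
i=35 'b': node 8→9  emit P1@[33:35],P3@[34:35]

Result: [[3,2],[4,1],[4,3],[5,2],[6,1],[6,3],[15,0],[16,2],[17,3],[25,2],[26,3],[32,2],[33,1],[33,3],[34,2],[35,1],[35,3]]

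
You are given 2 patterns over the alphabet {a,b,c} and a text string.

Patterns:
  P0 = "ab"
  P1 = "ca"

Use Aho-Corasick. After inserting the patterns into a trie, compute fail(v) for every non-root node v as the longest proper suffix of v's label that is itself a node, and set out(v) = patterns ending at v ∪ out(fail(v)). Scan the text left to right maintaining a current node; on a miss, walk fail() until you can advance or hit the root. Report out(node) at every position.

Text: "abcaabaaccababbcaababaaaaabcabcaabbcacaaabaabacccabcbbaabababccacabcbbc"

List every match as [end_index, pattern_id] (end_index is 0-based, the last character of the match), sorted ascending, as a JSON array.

Build automaton:
Trie nodes:
  n0 'ε': a→1 c→3
  n1 'a': b→2
  n2 'ab': ·  ←P0
  n3 'c': a→4
  n4 'ca': ·  ←P1

Failure links (BFS by depth):
  fail(1) 'a': from fail(0)=0 chase 'a': 0 ⇒ 0;  out=∅∪out(0)=∅
  fail(3) 'c': from fail(0)=0 chase 'c': 0 ⇒ 0;  out=∅∪out(0)=∅
  fail(2) 'ab': from fail(1)=0 chase 'b': 0 ⇒ 0;  out={0}∪out(0)={0}
  fail(4) 'ca': from fail(3)=0 chase 'a': 0 ⇒ 1;  out={1}∪out(1)={1}

Run:
[0] read 'a'  n0⇒n1
[1] read 'b'  n1⇒n2  → match P0@[0:1]
[2] read 'c'  n2⇒n3 (via fail)
[3] read 'a'  n3⇒n4  → match P1@[2:3]
[4] read 'a'  n4⇒n1 (via fail)
[5] read 'b'  n1⇒n2  → match P0@[4:5]
[6] read 'a'  n2⇒n1 (via fail)
[7] read 'a'  n1⇒n1 (via fail)
[8] read 'c'  n1⇒n3 (via fail)
[9] read 'c'  n3⇒n3 (via fail)
[10] read 'a'  n3⇒n4  → match P1@[9:10]
[11] read 'b'  n4⇒n2 (via fail)  → match P0@[10:11]
[12] read 'a'  n2⇒n1 (via fail)
[13] read 'b'  n1⇒n2  → match P0@[12:13]
[14] read 'b'  n2⇒n0 (via fail)
[15] read 'c'  n0⇒n3
[16] read 'a'  n3⇒n4  → match P1@[15:16]
[17] read 'a'  n4⇒n1 (via fail)
[18] read 'b'  n1⇒n2  → match P0@[17:18]
[19] read 'a'  n2⇒n1 (via fail)
[20] read 'b'  n1⇒n2  → match P0@[19:20]
[21] read 'a'  n2⇒n1 (via fail)
[22] read 'a'  n1⇒n1 (via fail)
[23] read 'a'  n1⇒n1 (via fail)
[24] read 'a'  n1⇒n1 (via fail)
[25] read 'a'  n1⇒n1 (via fail)
[26] read 'b'  n1⇒n2  → match P0@[25:26]
[27] read 'c'  n2⇒n3 (via fail)
[28] read 'a'  n3⇒n4  → match P1@[27:28]
[29] read 'b'  n4⇒n2 (via fail)  → match P0@[28:29]
[30] read 'c'  n2⇒n3 (via fail)
[31] read 'a'  n3⇒n4  → match P1@[30:31]
[32] read 'a'  n4⇒n1 (via fail)
[33] read 'b'  n1⇒n2  → match P0@[32:33]
[34] read 'b'  n2⇒n0 (via fail)
[35] read 'c'  n0⇒n3
[36] read 'a'  n3⇒n4  → match P1@[35:36]
[37] read 'c'  n4⇒n3 (via fail)
[38] read 'a'  n3⇒n4  → match P1@[37:38]
[39] read 'a'  n4⇒n1 (via fail)
[40] read 'a'  n1⇒n1 (via fail)
[41] read 'b'  n1⇒n2  → match P0@[40:41]
[42] read 'a'  n2⇒n1 (via fail)
[43] read 'a'  n1⇒n1 (via fail)
[44] read 'b'  n1⇒n2  → match P0@[43:44]
[45] read 'a'  n2⇒n1 (via fail)
[46] read 'c'  n1⇒n3 (via fail)
[47] read 'c'  n3⇒n3 (via fail)
[48] read 'c'  n3⇒n3 (via fail)
[49] read 'a'  n3⇒n4  → match P1@[48:49]
[50] read 'b'  n4⇒n2 (via fail)  → match P0@[49:50]
[51] read 'c'  n2⇒n3 (via fail)
[52] read 'b'  n3⇒n0 (via fail)
[53] read 'b'  n0⇒n0
[54] read 'a'  n0⇒n1
[55] read 'a'  n1⇒n1 (via fail)
[56] read 'b'  n1⇒n2  → match P0@[55:56]
[57] read 'a'  n2⇒n1 (via fail)
[58] read 'b'  n1⇒n2  → match P0@[57:58]
[59] read 'a'  n2⇒n1 (via fail)
[60] read 'b'  n1⇒n2  → match P0@[59:60]
[61] read 'c'  n2⇒n3 (via fail)
[62] read 'c'  n3⇒n3 (via fail)
[63] read 'a'  n3⇒n4  → match P1@[62:63]
[64] read 'c'  n4⇒n3 (via fail)
[65] read 'a'  n3⇒n4  → match P1@[64:65]
[66] read 'b'  n4⇒n2 (via fail)  → match P0@[65:66]
[67] read 'c'  n2⇒n3 (via fail)
[68] read 'b'  n3⇒n0 (via fail)
[69] read 'b'  n0⇒n0
[70] read 'c'  n0⇒n3

Matches: [[1,0],[3,1],[5,0],[10,1],[11,0],[13,0],[16,1],[18,0],[20,0],[26,0],[28,1],[29,0],[31,1],[33,0],[36,1],[38,1],[41,0],[44,0],[49,1],[50,0],[56,0],[58,0],[60,0],[63,1],[65,1],[66,0]]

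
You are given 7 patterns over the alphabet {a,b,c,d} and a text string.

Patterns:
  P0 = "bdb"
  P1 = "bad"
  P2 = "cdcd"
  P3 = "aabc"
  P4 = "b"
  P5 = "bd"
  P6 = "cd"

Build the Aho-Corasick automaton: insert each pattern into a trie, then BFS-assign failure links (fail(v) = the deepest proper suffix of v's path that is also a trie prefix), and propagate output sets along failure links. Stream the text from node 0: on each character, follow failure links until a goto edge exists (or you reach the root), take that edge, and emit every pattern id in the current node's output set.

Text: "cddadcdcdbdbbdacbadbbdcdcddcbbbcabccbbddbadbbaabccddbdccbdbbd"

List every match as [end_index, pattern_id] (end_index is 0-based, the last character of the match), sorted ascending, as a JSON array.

Build automaton:
Trie nodes:
  n0 'ε': a→10 b→1 c→6
  n1 'b': a→4 d→2  ←P4
  n2 'bd': b→3  ←P5
  n3 'bdb': ·  ←P0
  n4 'ba': d→5
  n5 'bad': ·  ←P1
  n6 'c': d→7
  n7 'cd': c→8  ←P6
  n8 'cdc': d→9
  n9 'cdcd': ·  ←P2
  n10 'a': a→11
  n11 'aa': b→12
  n12 'aab': c→13
  n13 'aabc': ·  ←P3

BFS fail/out derivation:
  n1('b'): parent n0 fail=0; on 'b' 0 → fail=0;  out {4}∪∅={4}
  n6('c'): parent n0 fail=0; on 'c' 0 → fail=0;  out ∅∪∅=∅
  n10('a'): parent n0 fail=0; on 'a' 0 → fail=0;  out ∅∪∅=∅
  n2('bd'): parent n1 fail=0; on 'd' 0 → fail=0;  out {5}∪∅={5}
  n4('ba'): parent n1 fail=0; on 'a' 0 → fail=10;  out ∅∪∅=∅
  n7('cd'): parent n6 fail=0; on 'd' 0 → fail=0;  out {6}∪∅={6}
  n11('aa'): parent n10 fail=0; on 'a' 0 → fail=10;  out ∅∪∅=∅
  n3('bdb'): parent n2 fail=0; on 'b' 0 → fail=1;  out {0}∪{4}={0,4}
  n5('bad'): parent n4 fail=10; on 'd' 10→0 → fail=0;  out {1}∪∅={1}
  n8('cdc'): parent n7 fail=0; on 'c' 0 → fail=6;  out ∅∪∅=∅
  n12('aab'): parent n11 fail=10; on 'b' 10→0 → fail=1;  out ∅∪{4}={4}
  n9('cdcd'): parent n8 fail=6; on 'd' 6 → fail=7;  out {2}∪{6}={2,6}
  n13('aabc'): parent n12 fail=1; on 'c' 1→0 → fail=6;  out {3}∪∅={3}

Run:
[0] read 'c'  n0⇒n6
[1] read 'd'  n6⇒n7  ** P6@[0:1]
[2] read 'd'  n7⇒n0 (fail-walked)
[3] read 'a'  n0⇒n10
[4] read 'd'  n10⇒n0 (fail-walked)
[5] read 'c'  n0⇒n6
[6] read 'd'  n6⇒n7  ** P6@[5:6]
[7] read 'c'  n7⇒n8
[8] read 'd'  n8⇒n9  ** P2@[5:8],P6@[7:8]
[9] read 'b'  n9⇒n1 (fail-walked)  ** P4@[9:9]
[10] read 'd'  n1⇒n2  ** P5@[9:10]
[11] read 'b'  n2⇒n3  ** P0@[9:11],P4@[11:11]
[12] read 'b'  n3⇒n1 (fail-walked)  ** P4@[12:12]
[13] read 'd'  n1⇒n2  ** P5@[12:13]
[14] read 'a'  n2⇒n10 (fail-walked)
[15] read 'c'  n10⇒n6 (fail-walked)
[16] read 'b'  n6⇒n1 (fail-walked)  ** P4@[16:16]
[17] read 'a'  n1⇒n4
[18] read 'd'  n4⇒n5  ** P1@[16:18]
[19] read 'b'  n5⇒n1 (fail-walked)  ** P4@[19:19]
[20] read 'b'  n1⇒n1 (fail-walked)  ** P4@[20:20]
[21] read 'd'  n1⇒n2  ** P5@[20:21]
[22] read 'c'  n2⇒n6 (fail-walked)
[23] read 'd'  n6⇒n7  ** P6@[22:23]
[24] read 'c'  n7⇒n8
[25] read 'd'  n8⇒n9  ** P2@[22:25],P6@[24:25]
[26] read 'd'  n9⇒n0 (fail-walked)
[27] read 'c'  n0⇒n6
[28] read 'b'  n6⇒n1 (fail-walked)  ** P4@[28:28]
[29] read 'b'  n1⇒n1 (fail-walked)  ** P4@[29:29]
[30] read 'b'  n1⇒n1 (fail-walked)  ** P4@[30:30]
[31] read 'c'  n1⇒n6 (fail-walked)
[32] read 'a'  n6⇒n10 (fail-walked)
[33] read 'b'  n10⇒n1 (fail-walked)  ** P4@[33:33]
[34] read 'c'  n1⇒n6 (fail-walked)
[35] read 'c'  n6⇒n6 (fail-walked)
[36] read 'b'  n6⇒n1 (fail-walked)  ** P4@[36:36]
[37] read 'b'  n1⇒n1 (fail-walked)  ** P4@[37:37]
[38] read 'd'  n1⇒n2  ** P5@[37:38]
[39] read 'd'  n2⇒n0 (fail-walked)
[40] read 'b'  n0⇒n1  ** P4@[40:40]
[41] read 'a'  n1⇒n4
[42] read 'd'  n4⇒n5  ** P1@[40:42]
[43] read 'b'  n5⇒n1 (fail-walked)  ** P4@[43:43]
[44] read 'b'  n1⇒n1 (fail-walked)  ** P4@[44:44]
[45] read 'a'  n1⇒n4
[46] read 'a'  n4⇒n11 (fail-walked)
[47] read 'b'  n11⇒n12  ** P4@[47:47]
[48] read 'c'  n12⇒n13  ** P3@[45:48]
[49] read 'c'  n13⇒n6 (fail-walked)
[50] read 'd'  n6⇒n7  ** P6@[49:50]
[51] read 'd'  n7⇒n0 (fail-walked)
[52] read 'b'  n0⇒n1  ** P4@[52:52]
[53] read 'd'  n1⇒n2  ** P5@[52:53]
[54] read 'c'  n2⇒n6 (fail-walked)
[55] read 'c'  n6⇒n6 (fail-walked)
[56] read 'b'  n6⇒n1 (fail-walked)  ** P4@[56:56]
[57] read 'd'  n1⇒n2  ** P5@[56:57]
[58] read 'b'  n2⇒n3  ** P0@[56:58],P4@[58:58]
[59] read 'b'  n3⇒n1 (fail-walked)  ** P4@[59:59]
[60] read 'd'  n1⇒n2  ** P5@[59:60]

Result: [[1,6],[6,6],[8,2],[8,6],[9,4],[10,5],[11,0],[11,4],[12,4],[13,5],[16,4],[18,1],[19,4],[20,4],[21,5],[23,6],[25,2],[25,6],[28,4],[29,4],[30,4],[33,4],[36,4],[37,4],[38,5],[40,4],[42,1],[43,4],[44,4],[47,4],[48,3],[50,6],[52,4],[53,5],[56,4],[57,5],[58,0],[58,4],[59,4],[60,5]]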